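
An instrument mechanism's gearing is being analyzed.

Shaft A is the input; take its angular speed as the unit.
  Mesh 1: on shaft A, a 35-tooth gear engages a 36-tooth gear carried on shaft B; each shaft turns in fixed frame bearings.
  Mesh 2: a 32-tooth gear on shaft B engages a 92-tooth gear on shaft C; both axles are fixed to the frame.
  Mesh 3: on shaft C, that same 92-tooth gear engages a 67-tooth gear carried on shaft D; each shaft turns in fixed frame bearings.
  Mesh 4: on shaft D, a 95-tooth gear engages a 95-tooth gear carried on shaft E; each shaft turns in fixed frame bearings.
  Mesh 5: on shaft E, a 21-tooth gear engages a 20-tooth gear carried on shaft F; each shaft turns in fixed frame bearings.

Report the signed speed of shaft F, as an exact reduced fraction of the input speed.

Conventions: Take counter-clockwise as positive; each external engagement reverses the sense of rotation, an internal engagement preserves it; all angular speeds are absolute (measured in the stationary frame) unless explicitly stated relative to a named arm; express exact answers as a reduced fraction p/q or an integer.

5-mesh fixed-axis compound train (all bearings frame-fixed)
mesh 1 [35T→36T]: |ω|/ω_in = 1×35/36 = 35/36, sense flips to −
mesh 2 [32T→92T]: |ω|/ω_in = (35/36)×32/92 = 70/207, sense flips to +
mesh 3 [92T→67T]: |ω|/ω_in = (70/207)×92/67 = 280/603, sense flips to −
mesh 4 [95T→95T]: |ω|/ω_in = (280/603)×95/95 = 280/603, sense flips to +
mesh 5 [21T→20T]: |ω|/ω_in = (280/603)×21/20 = 98/201, sense flips to −
signed output speed (× input speed) = -98/201

-98/201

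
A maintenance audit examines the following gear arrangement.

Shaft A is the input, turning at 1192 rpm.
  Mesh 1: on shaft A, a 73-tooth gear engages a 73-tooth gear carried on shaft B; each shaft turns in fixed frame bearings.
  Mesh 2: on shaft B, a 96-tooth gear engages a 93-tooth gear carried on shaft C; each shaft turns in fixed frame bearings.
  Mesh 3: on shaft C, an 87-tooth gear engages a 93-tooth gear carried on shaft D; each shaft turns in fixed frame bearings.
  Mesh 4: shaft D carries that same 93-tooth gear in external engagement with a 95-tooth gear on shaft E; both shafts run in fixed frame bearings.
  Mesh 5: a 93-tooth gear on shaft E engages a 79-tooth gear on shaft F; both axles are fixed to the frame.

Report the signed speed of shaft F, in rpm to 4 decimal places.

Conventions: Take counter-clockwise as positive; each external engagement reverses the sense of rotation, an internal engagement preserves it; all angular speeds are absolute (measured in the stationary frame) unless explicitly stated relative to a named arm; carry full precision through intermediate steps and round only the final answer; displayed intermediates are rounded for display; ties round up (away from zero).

5-mesh fixed-axis compound train (all bearings frame-fixed)
mesh 1 [73T→73T]: ω = 1192.0000×73/73 = 1192.0000 rpm, sense flips to −
mesh 2 [96T→93T]: ω = 1192.0000×96/93 = 1230.4516 rpm, sense flips to +
mesh 3 [87T→93T]: ω = 1230.4516×87/93 = 1151.0676 rpm, sense flips to −
mesh 4 [93T→95T]: ω = 1151.0676×93/95 = 1126.8346 rpm, sense flips to +
mesh 5 [93T→79T]: ω = 1126.8346×93/79 = 1326.5268 rpm, sense flips to −
signed output speed = -1326.5268 rpm

-1326.5268 rpm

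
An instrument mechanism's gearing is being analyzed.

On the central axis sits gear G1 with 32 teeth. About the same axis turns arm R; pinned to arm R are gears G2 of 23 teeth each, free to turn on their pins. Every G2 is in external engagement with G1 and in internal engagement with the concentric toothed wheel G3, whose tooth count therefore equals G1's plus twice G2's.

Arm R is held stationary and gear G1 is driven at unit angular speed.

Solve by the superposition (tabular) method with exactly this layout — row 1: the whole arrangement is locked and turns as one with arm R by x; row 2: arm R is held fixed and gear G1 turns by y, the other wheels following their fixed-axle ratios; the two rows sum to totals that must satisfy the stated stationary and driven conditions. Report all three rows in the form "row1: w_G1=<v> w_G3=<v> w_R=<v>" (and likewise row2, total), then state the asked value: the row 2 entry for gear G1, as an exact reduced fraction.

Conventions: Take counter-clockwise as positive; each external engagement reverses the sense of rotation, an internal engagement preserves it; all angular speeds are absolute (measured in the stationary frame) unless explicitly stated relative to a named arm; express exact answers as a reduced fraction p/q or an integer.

planetary set (32T centre, 23T on arm, 78T internal) — Willis relation
row 1: whole set turns with the arm by x
superposition row 2 [arm held]: sun y, ring −(32/78)·y, arm 0
boundary: total ω_arm = x = 0 and total ω_sun = x + y = 1  ⇒  y = 1, x = 0
row 2 ring = −(32/78)·1 = -16/39
totals (row 1 + row 2): sun 0 + 1 = 1, ring 0 + (-16/39) = -16/39, arm 0 + 0 = 0
asked cell (row2, sun) = 1

row1: w_G1=0 w_G3=0 w_R=0
row2: w_G1=1 w_G3=-16/39 w_R=0
total: w_G1=1 w_G3=-16/39 w_R=0
asked value: 1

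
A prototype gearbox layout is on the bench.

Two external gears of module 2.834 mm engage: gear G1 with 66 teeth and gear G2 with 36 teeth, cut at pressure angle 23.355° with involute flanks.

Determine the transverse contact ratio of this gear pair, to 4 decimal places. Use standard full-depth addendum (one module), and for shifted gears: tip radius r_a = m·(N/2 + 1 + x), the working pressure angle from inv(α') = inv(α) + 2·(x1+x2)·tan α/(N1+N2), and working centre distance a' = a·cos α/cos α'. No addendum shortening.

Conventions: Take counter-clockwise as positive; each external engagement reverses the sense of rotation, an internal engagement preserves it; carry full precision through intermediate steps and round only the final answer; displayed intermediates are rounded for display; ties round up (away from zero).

single-mesh involute tooth geometry (66T engaging 36T at module 2.834)
base radii: r_b1 = 85.859393, r_b2 = 46.832396
tip radii: r_a1 = 96.356000, r_a2 = 53.846000
no profile shift: α' = α, a' = a
action lengths: √(r_a1²−r_b1²) = 43.733778, √(r_a2²−r_b2²) = 26.572888
base pitch p_b = π·m·cos α = 8.173795
CR = (43.733778 + 26.572888 − 144.534000·sin 23.35500°)/8.173795 = 1.591610
contact ratio ≈ 1.5916

1.5916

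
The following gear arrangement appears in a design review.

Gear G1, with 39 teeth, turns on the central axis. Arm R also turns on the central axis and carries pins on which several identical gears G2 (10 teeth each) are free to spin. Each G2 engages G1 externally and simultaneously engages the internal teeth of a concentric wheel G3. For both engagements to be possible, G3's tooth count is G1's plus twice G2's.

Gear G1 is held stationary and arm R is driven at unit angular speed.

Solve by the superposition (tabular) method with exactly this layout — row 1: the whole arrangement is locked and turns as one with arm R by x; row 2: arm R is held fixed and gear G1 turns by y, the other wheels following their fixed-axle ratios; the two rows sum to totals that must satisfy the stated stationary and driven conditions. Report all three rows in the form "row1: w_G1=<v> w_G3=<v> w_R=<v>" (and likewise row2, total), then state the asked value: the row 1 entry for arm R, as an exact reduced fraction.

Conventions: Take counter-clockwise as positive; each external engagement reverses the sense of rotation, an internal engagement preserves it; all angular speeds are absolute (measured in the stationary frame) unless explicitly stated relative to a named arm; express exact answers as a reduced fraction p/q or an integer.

row1: w_G1=1 w_G3=1 w_R=1
row2: w_G1=-1 w_G3=39/59 w_R=0
total: w_G1=0 w_G3=98/59 w_R=1
asked value: 1

topology: planetary set — G1 39T / G2 10T / G3 59T, arm = carrier (Willis)
row 1: whole set turns with the arm by x
row 2 (arm held, sun turns y): ω_ring = −(39/59)·y, ω_arm = 0
boundary: total ω_sun = x + y = 0 and total ω_arm = x = 1  ⇒  y = -1, x = 1
row 2 ring = −(39/59)·(-1) = 39/59
totals (row 1 + row 2): sun 1 + (-1) = 0, ring 1 + 39/59 = 98/59, arm 1 + 0 = 1
asked cell (row1, arm) = 1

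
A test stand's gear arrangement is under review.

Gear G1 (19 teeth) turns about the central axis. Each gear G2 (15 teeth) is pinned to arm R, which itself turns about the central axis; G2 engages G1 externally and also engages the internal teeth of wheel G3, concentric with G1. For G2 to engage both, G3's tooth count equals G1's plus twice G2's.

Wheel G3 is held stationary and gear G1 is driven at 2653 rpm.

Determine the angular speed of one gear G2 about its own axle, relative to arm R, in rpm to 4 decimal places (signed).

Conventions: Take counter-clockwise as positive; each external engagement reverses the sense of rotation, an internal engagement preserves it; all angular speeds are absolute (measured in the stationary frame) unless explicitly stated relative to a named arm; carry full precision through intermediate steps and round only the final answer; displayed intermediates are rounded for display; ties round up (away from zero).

class = planetary set [G3 = 19+2·15 = 49; Willis about the carrier]
normalise by the input: solve with ω_sun = 1, then scale by 2653 rpm
ring teeth: 19 + 2·15 = 49
19(ω_sun−ω_arm) = −49(ω_ring−ω_arm),  ω_ring = 0, ω_sun = 1
19(1−ω_arm) = −49(0−ω_arm)  ⇒  68·ω_arm = 19  ⇒  ω_arm = 19/68
sun–planet mesh: 19·(1−19/68) = −15·(ω_p−ω_arm)  ⇒  ω_p−ω_arm = -931/1020
scale: ω_p−ω_arm = -931/1020 × 2653 rpm = -2421.5127 rpm

-2421.5127 rpm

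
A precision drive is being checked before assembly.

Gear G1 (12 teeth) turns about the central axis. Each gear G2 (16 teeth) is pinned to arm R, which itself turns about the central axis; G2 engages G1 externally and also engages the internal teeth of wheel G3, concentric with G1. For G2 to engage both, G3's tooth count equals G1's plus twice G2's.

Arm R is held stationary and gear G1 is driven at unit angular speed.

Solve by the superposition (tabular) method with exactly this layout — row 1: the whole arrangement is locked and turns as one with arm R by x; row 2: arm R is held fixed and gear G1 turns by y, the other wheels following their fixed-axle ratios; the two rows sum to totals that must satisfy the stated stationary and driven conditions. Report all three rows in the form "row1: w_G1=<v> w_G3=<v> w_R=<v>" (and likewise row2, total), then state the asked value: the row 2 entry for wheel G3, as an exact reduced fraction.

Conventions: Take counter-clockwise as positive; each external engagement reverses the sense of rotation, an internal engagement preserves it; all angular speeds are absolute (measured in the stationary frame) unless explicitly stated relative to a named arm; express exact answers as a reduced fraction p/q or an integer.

row1: w_G1=0 w_G3=0 w_R=0
row2: w_G1=1 w_G3=-3/11 w_R=0
total: w_G1=1 w_G3=-3/11 w_R=0
asked value: -3/11

class = planetary set [G3 = 12+2·16 = 44; Willis about the carrier]
row 1 (train locked, turned with arm): all members turn x
superposition row 2 [arm held]: sun y, ring −(12/44)·y, arm 0
boundary: total ω_arm = x = 0 and total ω_sun = x + y = 1  ⇒  y = 1, x = 0
row 2 ring = −(12/44)·1 = -3/11
totals (row 1 + row 2): sun 0 + 1 = 1, ring 0 + (-3/11) = -3/11, arm 0 + 0 = 0
asked cell (row2, ring) = -3/11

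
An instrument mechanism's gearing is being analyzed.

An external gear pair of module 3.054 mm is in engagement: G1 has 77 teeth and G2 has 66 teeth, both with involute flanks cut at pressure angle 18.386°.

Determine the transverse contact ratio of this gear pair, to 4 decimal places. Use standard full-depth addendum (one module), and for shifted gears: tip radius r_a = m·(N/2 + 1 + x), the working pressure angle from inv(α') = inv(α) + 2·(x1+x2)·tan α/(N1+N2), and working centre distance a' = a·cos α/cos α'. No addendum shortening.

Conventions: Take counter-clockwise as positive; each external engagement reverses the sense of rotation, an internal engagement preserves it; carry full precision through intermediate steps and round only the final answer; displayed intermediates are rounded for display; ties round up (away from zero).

recognized (one external pair, fixed centres): single-mesh tooth geometry, m = 3.054, N1 = 77, N2 = 66
base radii: r_b1 = 111.576958, r_b2 = 95.637392
tip radii: r_a1 = 120.633000, r_a2 = 103.836000
no profile shift: α' = α, a' = a
action lengths: √(r_a1²−r_b1²) = 45.857422, √(r_a2²−r_b2²) = 40.440129
base pitch p_b = π·m·cos α = 9.104658
CR = (45.857422 + 40.440129 − 218.361000·sin 18.38600°)/9.104658 = 1.913607
contact ratio ≈ 1.9136

1.9136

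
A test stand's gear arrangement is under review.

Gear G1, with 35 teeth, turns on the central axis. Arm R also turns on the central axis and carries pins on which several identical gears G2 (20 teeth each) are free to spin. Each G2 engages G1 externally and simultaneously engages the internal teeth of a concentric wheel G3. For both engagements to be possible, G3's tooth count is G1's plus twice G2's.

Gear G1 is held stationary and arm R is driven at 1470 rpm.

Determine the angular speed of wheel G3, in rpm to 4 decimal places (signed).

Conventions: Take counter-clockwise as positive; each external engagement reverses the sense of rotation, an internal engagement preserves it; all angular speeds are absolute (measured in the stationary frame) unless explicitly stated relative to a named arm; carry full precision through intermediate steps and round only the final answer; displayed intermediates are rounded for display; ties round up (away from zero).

+2156.0000 rpm

class = planetary set [G3 = 35+2·20 = 75; Willis about the carrier]
normalise by the input: solve with ω_arm = 1, then scale by 1470 rpm
ring teeth: 35 + 2·20 = 75
35(ω_sun−ω_arm) = −75(ω_ring−ω_arm),  ω_sun = 0, ω_arm = 1
ω_ring = 1 − (35/75)(0−1) = 22/15
scale: ω_ring = 22/15 × 1470 rpm = +2156.0000 rpm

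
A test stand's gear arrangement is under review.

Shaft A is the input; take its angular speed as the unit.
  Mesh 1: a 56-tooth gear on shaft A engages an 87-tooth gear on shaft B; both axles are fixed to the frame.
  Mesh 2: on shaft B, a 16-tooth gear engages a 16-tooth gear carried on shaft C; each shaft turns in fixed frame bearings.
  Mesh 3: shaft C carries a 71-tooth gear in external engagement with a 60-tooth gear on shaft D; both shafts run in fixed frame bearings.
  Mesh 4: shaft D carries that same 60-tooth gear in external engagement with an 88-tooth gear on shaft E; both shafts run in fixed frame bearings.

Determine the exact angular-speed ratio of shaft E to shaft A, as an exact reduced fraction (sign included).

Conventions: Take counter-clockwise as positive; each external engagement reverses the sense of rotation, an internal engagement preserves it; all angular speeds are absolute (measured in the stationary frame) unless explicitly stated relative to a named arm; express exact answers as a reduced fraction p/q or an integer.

class = fixed-axis compound train [4 meshes; 4 ratios multiply, 4 sense flips]
mesh 1 [56T→87T]: running ratio 56/87, sense −
mesh 2 [16T→16T]: running ratio 56/87, sense +
mesh 3 [71T→60T]: running ratio 994/1305, sense −
mesh 4 [60T→88T]: running ratio 497/957, sense +
ω_out/ω_in = 497/957

497/957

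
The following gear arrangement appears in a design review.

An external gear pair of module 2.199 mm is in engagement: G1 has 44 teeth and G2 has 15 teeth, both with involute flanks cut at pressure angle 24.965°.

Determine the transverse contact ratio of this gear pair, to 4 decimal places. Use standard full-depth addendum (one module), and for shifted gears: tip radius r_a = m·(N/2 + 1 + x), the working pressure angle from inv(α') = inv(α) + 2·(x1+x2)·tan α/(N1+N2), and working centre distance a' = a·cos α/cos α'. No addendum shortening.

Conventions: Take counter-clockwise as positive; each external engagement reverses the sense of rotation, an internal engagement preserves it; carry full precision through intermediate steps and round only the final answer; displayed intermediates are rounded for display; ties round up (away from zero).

1.4414

single-mesh involute tooth geometry (44T engaging 15T at module 2.199)
base radii: r_b1 = 43.857839, r_b2 = 14.951536
tip radii: r_a1 = 50.577000, r_a2 = 18.691500
no profile shift: α' = α, a' = a
action lengths: √(r_a1²−r_b1²) = 25.189737, √(r_a2²−r_b2²) = 11.217118
base pitch p_b = π·m·cos α = 6.262885
CR = (25.189737 + 11.217118 − 64.870500·sin 24.96500°)/6.262885 = 1.441399
contact ratio ≈ 1.4414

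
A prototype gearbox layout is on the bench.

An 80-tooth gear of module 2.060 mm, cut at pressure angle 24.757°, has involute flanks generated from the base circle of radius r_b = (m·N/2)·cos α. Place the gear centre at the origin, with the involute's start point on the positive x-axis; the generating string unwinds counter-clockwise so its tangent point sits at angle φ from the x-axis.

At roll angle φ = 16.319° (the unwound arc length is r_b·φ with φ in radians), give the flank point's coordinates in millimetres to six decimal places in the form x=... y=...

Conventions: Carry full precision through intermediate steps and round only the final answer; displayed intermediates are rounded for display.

x=77.800577 y=0.571638

single-mesh involute tooth geometry (80T wheel at module 2.060)
pitch radius r_p = m·N/2 = 2.060·80/2 = 82.400000
base radius r_b = r_p·cos α = 82.400000·cos 24.757° = 74.826782
roll angle φ = 16.319° = 0.28482028 rad
x = r_b·(cos φ + φ·sin φ) = 77.800577
y = r_b·(sin φ − φ·cos φ) = 0.571638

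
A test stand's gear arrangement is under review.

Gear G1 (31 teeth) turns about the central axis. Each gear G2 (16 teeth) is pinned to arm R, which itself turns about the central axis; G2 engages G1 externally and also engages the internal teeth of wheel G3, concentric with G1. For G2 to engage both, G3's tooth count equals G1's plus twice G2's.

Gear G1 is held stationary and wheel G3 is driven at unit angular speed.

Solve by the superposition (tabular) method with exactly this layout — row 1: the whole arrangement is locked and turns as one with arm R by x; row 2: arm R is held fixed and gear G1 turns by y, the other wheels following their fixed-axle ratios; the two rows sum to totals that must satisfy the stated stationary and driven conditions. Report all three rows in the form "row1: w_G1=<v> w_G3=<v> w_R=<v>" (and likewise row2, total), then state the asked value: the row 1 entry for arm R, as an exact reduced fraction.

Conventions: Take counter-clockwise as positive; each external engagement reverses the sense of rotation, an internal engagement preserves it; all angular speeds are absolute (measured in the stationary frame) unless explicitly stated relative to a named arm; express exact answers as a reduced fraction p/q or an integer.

topology: planetary set — G1 31T / G2 16T / G3 63T, arm = carrier (Willis)
row 1 (train locked, turned with arm): all members turn x
row 2 — arm fixed, fixed-axis ratios: sun y, ring −(31/63)·y, arm 0
boundary: total ω_sun = x + y = 0 and total ω_ring = x − (31/63)·y = 1  ⇒  y = -63/94, x = 63/94
row 2 ring = −(31/63)·(-63/94) = 31/94
totals (row 1 + row 2): sun 63/94 + (-63/94) = 0, ring 63/94 + 31/94 = 1, arm 63/94 + 0 = 63/94
asked cell (row1, arm) = 63/94

row1: w_G1=63/94 w_G3=63/94 w_R=63/94
row2: w_G1=-63/94 w_G3=31/94 w_R=0
total: w_G1=0 w_G3=1 w_R=63/94
asked value: 63/94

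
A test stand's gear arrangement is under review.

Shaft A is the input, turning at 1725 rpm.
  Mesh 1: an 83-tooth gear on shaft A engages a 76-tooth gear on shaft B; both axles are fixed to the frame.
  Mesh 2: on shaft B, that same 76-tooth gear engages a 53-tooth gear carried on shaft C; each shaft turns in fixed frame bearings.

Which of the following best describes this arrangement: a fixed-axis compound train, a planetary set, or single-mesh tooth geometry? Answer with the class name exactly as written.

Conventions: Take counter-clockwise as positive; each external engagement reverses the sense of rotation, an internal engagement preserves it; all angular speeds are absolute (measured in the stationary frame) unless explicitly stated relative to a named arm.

class = fixed-axis compound train [2 meshes; 2 ratios multiply, 2 sense flips]
classification: fixed-axis compound train

fixed-axis compound train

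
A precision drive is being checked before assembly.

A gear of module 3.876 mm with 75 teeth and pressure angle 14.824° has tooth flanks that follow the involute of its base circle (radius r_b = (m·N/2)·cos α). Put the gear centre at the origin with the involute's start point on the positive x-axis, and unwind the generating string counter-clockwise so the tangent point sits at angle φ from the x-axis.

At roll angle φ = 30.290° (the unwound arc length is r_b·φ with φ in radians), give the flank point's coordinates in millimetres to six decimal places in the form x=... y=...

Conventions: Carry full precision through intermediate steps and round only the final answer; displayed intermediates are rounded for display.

x=158.796734 y=6.728777

single-mesh involute tooth geometry (75T wheel at module 3.876)
pitch radius r_p = m·N/2 = 3.876·75/2 = 145.350000
base radius r_b = r_p·cos α = 145.350000·cos 14.824° = 140.512215
roll angle φ = 30.290° = 0.52866023 rad
x = r_b·(cos φ + φ·sin φ) = 158.796734
y = r_b·(sin φ − φ·cos φ) = 6.728777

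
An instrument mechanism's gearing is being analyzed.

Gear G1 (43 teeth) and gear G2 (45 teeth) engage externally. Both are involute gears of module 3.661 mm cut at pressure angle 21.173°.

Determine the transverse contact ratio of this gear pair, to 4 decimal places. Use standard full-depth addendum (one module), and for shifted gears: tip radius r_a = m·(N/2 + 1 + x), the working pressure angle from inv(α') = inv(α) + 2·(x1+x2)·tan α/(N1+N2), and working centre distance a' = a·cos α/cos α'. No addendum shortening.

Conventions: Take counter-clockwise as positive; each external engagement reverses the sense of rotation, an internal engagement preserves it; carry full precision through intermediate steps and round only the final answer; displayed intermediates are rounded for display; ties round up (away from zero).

class = single-mesh tooth geometry [involute pair 43T × 45T, m = 3.661]
base radii: r_b1 = 73.398010, r_b2 = 76.811871
tip radii: r_a1 = 82.372500, r_a2 = 86.033500
no profile shift: α' = α, a' = a
action lengths: √(r_a1²−r_b1²) = 37.389315, √(r_a2²−r_b2²) = 38.751769
base pitch p_b = π·m·cos α = 10.724960
CR = (37.389315 + 38.751769 − 161.084000·sin 21.17300°)/10.724960 = 1.674592
contact ratio ≈ 1.6746

1.6746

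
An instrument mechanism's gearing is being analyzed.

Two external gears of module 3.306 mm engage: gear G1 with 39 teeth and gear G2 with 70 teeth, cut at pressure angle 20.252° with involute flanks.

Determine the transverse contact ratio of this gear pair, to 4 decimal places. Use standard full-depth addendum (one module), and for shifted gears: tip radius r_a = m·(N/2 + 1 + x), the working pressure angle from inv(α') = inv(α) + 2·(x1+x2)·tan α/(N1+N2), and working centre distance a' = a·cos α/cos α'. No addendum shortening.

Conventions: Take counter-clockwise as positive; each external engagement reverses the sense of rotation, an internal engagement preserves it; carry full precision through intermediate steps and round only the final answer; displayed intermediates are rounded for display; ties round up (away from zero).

single-mesh involute tooth geometry (39T engaging 70T at module 3.306)
base radii: r_b1 = 60.481602, r_b2 = 108.556721
tip radii: r_a1 = 67.773000, r_a2 = 119.016000
no profile shift: α' = α, a' = a
action lengths: √(r_a1²−r_b1²) = 30.580310, √(r_a2²−r_b2²) = 48.787770
base pitch p_b = π·m·cos α = 9.744029
CR = (30.580310 + 48.787770 − 180.177000·sin 20.25200°)/9.744029 = 1.744642
contact ratio ≈ 1.7446

1.7446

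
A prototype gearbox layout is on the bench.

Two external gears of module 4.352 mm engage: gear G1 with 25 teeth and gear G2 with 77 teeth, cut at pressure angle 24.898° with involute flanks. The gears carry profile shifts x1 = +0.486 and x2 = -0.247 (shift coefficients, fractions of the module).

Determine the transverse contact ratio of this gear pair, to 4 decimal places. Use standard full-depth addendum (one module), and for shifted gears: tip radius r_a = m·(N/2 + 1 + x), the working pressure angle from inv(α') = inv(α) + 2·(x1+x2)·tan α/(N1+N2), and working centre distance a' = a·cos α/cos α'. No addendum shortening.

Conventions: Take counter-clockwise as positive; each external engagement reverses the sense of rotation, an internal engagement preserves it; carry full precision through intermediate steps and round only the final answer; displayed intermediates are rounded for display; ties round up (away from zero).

topology: single-mesh involute geometry — m = 4.352, 25T/77T pair
base radii: r_b1 = 49.343994, r_b2 = 151.979501
tip radii: r_a1 = 60.867072, r_a2 = 170.829056
inv(α') = inv(24.898°) + 2·(+0.486-0.247)·tan α/(25+77) = 0.03176514  ⇒  α' = 25.46180°
a' = a·cos α / cos α' = 221.9520·cos 24.898°/cos 25.46180° = 222.981180
action lengths: √(r_a1²−r_b1²) = 35.636649, √(r_a2²−r_b2²) = 78.005113
base pitch p_b = π·m·cos α = 12.401498
CR = (35.636649 + 78.005113 − 222.981180·sin 25.46180°)/12.401498 = 1.433706
contact ratio ≈ 1.4337

1.4337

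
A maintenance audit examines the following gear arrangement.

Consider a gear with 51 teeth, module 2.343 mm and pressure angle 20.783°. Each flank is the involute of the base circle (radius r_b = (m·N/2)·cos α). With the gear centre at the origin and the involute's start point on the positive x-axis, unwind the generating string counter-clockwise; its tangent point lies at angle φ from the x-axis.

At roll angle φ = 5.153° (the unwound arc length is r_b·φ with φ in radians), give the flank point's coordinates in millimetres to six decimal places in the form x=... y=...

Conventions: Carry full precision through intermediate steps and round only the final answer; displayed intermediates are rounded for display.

x=56.084309 y=0.013534

topology: single-mesh involute geometry — m = 2.343, N = 51
pitch radius r_p = m·N/2 = 2.343·51/2 = 59.746500
base radius r_b = r_p·cos α = 59.746500·cos 20.783° = 55.858855
roll angle φ = 5.153° = 0.08993682 rad
x = r_b·(cos φ + φ·sin φ) = 56.084309
y = r_b·(sin φ − φ·cos φ) = 0.013534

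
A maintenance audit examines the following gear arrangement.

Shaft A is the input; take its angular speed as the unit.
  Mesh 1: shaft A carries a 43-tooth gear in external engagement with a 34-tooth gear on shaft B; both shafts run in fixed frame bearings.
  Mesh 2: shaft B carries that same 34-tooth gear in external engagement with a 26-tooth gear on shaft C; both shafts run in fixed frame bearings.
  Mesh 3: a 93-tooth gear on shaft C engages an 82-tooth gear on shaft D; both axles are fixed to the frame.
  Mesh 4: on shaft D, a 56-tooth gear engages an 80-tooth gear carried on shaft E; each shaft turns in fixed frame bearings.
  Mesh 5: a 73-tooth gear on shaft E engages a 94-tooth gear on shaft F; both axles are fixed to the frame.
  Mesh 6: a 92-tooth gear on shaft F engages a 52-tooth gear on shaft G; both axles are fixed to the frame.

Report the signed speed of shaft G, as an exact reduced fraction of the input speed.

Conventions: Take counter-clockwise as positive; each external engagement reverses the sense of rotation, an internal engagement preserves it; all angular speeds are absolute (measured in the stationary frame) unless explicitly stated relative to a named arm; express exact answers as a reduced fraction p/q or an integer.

47000247/26053040

6-mesh fixed-axis compound train (all bearings frame-fixed)
mesh 1 [43T→34T]: |ω|/ω_in = 1×43/34 = 43/34, sense flips to −
mesh 2 [34T→26T]: |ω|/ω_in = (43/34)×34/26 = 43/26, sense flips to +
mesh 3 [93T→82T]: |ω|/ω_in = (43/26)×93/82 = 3999/2132, sense flips to −
mesh 4 [56T→80T]: |ω|/ω_in = (3999/2132)×56/80 = 27993/21320, sense flips to +
mesh 5 [73T→94T]: |ω|/ω_in = (27993/21320)×73/94 = 2043489/2004080, sense flips to −
mesh 6 [92T→52T]: |ω|/ω_in = (2043489/2004080)×92/52 = 47000247/26053040, sense flips to +
signed output speed (× input speed) = 47000247/26053040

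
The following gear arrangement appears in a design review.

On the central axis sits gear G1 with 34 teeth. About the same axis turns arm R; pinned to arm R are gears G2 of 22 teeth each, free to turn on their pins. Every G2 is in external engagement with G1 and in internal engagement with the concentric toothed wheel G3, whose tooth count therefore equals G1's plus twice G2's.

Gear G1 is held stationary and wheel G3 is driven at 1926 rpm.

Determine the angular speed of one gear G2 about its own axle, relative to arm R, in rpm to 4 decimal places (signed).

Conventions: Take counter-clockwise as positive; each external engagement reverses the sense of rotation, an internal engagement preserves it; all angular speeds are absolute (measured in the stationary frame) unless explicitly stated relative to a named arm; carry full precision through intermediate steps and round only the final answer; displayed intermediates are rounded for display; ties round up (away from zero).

recognized (axles ride arm R): planetary set, 34/22/78 teeth
normalise by the input: solve with ω_ring = 1, then scale by 1926 rpm
ring teeth: 34 + 2·22 = 78
34(ω_sun−ω_arm) = −78(ω_ring−ω_arm),  ω_sun = 0, ω_ring = 1
34(0−ω_arm) = −78(1−ω_arm)  ⇒  112·ω_arm = 78  ⇒  ω_arm = 39/56
sun–planet mesh: 34·(0−39/56) = −22·(ω_p−ω_arm)  ⇒  ω_p−ω_arm = 663/616
scale: ω_p−ω_arm = 663/616 × 1926 rpm = +2072.9513 rpm

+2072.9513 rpm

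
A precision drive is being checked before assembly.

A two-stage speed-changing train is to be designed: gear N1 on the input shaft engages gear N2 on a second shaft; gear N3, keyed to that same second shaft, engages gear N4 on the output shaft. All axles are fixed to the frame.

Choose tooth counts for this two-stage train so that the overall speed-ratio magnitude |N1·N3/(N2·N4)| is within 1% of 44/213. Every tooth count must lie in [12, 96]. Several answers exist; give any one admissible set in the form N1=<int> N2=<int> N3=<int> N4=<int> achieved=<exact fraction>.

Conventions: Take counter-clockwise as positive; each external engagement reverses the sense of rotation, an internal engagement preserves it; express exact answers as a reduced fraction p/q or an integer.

design class (target 44/213): fixed-axis compound train
target = 44/213 in lowest terms: an exact hit needs N1·N3 = k·44 and N2·N4 = k·213 for one integer k, every count in [12, 96]; additionally prefer no 1:1 stage (N1 ≠ N2, N3 ≠ N4)
k = 1…5: no 1:1-free in-range split of k·44 and k·213 into factor pairs; take k = 6
k = 6: N1·N3 = 264 = 12·22, N2·N4 = 1278 = 18·71
achieved = 12·22/(18·71) = 44/213; |achieved − target| = 0 ≤ 11/5325 ✓

N1=12 N2=18 N3=22 N4=71 achieved=44/213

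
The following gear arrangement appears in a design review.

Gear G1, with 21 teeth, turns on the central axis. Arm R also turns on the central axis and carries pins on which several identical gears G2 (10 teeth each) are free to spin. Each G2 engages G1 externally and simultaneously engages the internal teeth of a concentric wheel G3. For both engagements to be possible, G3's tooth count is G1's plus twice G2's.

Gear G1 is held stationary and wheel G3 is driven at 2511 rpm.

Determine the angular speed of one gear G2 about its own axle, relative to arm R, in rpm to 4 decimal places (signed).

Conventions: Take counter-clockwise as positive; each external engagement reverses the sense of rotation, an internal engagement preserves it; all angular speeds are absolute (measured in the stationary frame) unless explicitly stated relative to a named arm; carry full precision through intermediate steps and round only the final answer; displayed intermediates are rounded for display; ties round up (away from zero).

class = planetary set [G3 = 21+2·10 = 41; Willis about the carrier]
normalise by the input: solve with ω_ring = 1, then scale by 2511 rpm
ring teeth: 21 + 2·10 = 41
21(ω_sun−ω_arm) = −41(ω_ring−ω_arm),  ω_sun = 0, ω_ring = 1
21(0−ω_arm) = −41(1−ω_arm)  ⇒  62·ω_arm = 41  ⇒  ω_arm = 41/62
sun–planet mesh: 21·(0−41/62) = −10·(ω_p−ω_arm)  ⇒  ω_p−ω_arm = 861/620
scale: ω_p−ω_arm = 861/620 × 2511 rpm = +3487.0500 rpm

+3487.0500 rpm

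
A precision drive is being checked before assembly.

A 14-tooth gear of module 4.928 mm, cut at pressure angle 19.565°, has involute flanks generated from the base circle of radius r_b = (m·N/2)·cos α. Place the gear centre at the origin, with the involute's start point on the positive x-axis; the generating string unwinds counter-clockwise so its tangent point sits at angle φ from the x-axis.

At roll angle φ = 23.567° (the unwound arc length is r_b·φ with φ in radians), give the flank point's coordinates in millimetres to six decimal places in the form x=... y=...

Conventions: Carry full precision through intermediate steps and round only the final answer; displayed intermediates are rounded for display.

x=35.138693 y=0.741308

class = single-mesh tooth geometry [base-circle involute, m = 4.928, 14T]
pitch radius r_p = m·N/2 = 4.928·14/2 = 34.496000
base radius r_b = r_p·cos α = 34.496000·cos 19.565° = 32.504277
roll angle φ = 23.567° = 0.41132174 rad
x = r_b·(cos φ + φ·sin φ) = 35.138693
y = r_b·(sin φ − φ·cos φ) = 0.741308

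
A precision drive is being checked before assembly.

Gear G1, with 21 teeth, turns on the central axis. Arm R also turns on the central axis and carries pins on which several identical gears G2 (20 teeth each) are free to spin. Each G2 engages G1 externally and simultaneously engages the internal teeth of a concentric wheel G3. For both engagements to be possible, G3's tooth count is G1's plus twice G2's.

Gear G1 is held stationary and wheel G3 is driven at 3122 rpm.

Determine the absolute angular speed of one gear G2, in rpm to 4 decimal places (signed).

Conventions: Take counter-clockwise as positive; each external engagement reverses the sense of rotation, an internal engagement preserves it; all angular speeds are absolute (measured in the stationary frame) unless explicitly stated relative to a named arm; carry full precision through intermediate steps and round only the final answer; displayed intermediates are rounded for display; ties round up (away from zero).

topology: planetary set — G1 21T / G2 20T / G3 61T, arm = carrier (Willis)
normalise by the input: solve with ω_ring = 1, then scale by 3122 rpm
ring teeth: 21 + 2·20 = 61
21(ω_sun−ω_arm) = −61(ω_ring−ω_arm),  ω_sun = 0, ω_ring = 1
21(0−ω_arm) = −61(1−ω_arm)  ⇒  82·ω_arm = 61  ⇒  ω_arm = 61/82
sun–planet mesh: 21·(0−61/82) = −20·(ω_p−ω_arm)  ⇒  ω_p−ω_arm = 1281/1640
ω_p = 61/82 + 1281/1640 = 61/40
scale: ω_p = 61/40 × 3122 rpm = +4761.0500 rpm

+4761.0500 rpm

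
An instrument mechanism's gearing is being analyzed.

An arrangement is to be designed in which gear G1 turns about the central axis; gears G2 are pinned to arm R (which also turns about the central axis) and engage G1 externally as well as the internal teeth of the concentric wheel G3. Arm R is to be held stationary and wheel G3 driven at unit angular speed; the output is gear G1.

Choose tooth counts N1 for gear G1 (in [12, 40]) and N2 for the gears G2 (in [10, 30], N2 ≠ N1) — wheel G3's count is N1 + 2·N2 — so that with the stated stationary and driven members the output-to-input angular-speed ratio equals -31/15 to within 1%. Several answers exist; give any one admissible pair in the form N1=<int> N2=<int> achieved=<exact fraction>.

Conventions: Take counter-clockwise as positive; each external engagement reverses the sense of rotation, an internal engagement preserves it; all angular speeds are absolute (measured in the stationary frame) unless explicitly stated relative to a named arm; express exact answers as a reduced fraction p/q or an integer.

class = planetary set [ratio -31/15 wanted; Willis about the carrier]
Willis with ω_arm = 0: ω_sun/ω_ring = −N3/N1; set equal to -31/15  ⇒  N3/N1 = −(-31/15) = 31/15
N3 = N1 + 2·N2  ⇒  N2/N1 = (N3/N1 − 1)/2 = (31/15 − 1)/2 = 8/15
smallest multiple with N1 ≥ 12 and N2 ≥ 10: k = 2  ⇒  N1 = 2·15 = 30, N2 = 2·8 = 16 (N1 ≤ 40, N2 ≤ 30, N2 ≠ N1 ✓), N3 = 30 + 2·16 = 62
check: −N3/N1 with N1 = 30, N3 = 62 gives -31/15; |achieved − target| = 0 ≤ 31/1500 ✓

N1=30 N2=16 achieved=-31/15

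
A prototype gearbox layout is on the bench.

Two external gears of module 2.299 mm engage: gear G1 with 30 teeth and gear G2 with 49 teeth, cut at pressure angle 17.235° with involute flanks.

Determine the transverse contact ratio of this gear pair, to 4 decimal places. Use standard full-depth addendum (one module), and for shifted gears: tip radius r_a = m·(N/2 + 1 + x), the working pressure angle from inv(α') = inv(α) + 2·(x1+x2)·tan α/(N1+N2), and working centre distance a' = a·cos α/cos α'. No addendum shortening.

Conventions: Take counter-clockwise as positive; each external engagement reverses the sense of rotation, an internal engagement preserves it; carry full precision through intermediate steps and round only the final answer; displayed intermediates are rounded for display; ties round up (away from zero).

1.8511

topology: single-mesh involute geometry — m = 2.299, 30T/49T pair
base radii: r_b1 = 32.936539, r_b2 = 53.796347
tip radii: r_a1 = 36.784000, r_a2 = 58.624500
no profile shift: α' = α, a' = a
action lengths: √(r_a1²−r_b1²) = 16.378250, √(r_a2²−r_b2²) = 23.297748
base pitch p_b = π·m·cos α = 6.898213
CR = (16.378250 + 23.297748 − 90.810500·sin 17.23500°)/6.898213 = 1.851148
contact ratio ≈ 1.8511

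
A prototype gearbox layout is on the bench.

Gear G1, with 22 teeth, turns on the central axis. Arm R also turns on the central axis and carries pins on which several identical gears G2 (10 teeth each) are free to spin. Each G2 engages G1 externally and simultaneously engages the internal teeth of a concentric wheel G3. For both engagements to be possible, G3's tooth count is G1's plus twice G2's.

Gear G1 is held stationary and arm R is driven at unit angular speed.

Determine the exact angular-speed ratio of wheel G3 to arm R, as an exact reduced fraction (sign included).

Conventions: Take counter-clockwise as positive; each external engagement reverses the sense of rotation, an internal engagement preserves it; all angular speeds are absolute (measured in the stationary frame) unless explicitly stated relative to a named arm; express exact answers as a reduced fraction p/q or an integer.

recognized (axles ride arm R): planetary set, 22/10/42 teeth
ring teeth: 22 + 2·10 = 42
22(ω_sun−ω_arm) = −42(ω_ring−ω_arm),  ω_sun = 0, ω_arm = 1
ω_ring = 1 − (22/42)(0−1) = 32/21
ω_out/ω_in = 32/21

32/21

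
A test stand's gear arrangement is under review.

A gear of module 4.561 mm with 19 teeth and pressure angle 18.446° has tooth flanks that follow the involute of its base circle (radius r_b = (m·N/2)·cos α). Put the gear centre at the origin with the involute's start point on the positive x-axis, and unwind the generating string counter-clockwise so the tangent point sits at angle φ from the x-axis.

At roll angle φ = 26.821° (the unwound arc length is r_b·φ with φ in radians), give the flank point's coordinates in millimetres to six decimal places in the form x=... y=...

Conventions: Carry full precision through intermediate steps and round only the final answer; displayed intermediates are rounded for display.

x=45.363117 y=1.374884

topology: single-mesh involute geometry — m = 4.561, N = 19
pitch radius r_p = m·N/2 = 4.561·19/2 = 43.329500
base radius r_b = r_p·cos α = 43.329500·cos 18.446° = 41.103329
roll angle φ = 26.821° = 0.46811476 rad
x = r_b·(cos φ + φ·sin φ) = 45.363117
y = r_b·(sin φ − φ·cos φ) = 1.374884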